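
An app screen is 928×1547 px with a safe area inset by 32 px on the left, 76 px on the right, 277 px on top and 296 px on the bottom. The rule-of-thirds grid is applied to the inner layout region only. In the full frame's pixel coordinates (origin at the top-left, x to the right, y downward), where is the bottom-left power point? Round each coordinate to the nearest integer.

(305, 926)

Content width = 928 − 32 − 76 = 820 px; content height = 1547 − 277 − 296 = 974 px.
Bottom-left is one-third across and two-thirds down within the inner layout region.
x = 32 + 1 × 820/3 = 32 + 273.33 ≈ 305
y = 277 + 2 × 974/3 = 277 + 649.33 ≈ 926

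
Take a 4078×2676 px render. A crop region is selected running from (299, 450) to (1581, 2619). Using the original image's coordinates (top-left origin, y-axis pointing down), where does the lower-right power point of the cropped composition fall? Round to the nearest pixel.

x = 1154 px, y = 1896 px

Crop width = 1581 − 299 = 1282 px; one third is 427.33 px.
Crop height = 2619 − 450 = 2169 px; one third is 723.00 px.
The lower-right point is two-thirds across and two-thirds down within the crop:
x = 299 + 2 × 427.33 ≈ 1154; y = 450 + 2 × 723.00 ≈ 1896.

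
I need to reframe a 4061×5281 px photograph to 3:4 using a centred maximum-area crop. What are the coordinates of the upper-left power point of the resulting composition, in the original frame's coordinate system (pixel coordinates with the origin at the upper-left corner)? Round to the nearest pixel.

(1370, 1760)

4061/5281 > 3/4, so the 3:4 crop keeps the full height 5281 and trims width to 5281 × 3/4 = 3960.75 px.
Left offset = (4061 − 3960.75)/2 = 50.12 px; top offset = 0.
Upper-left is one-third across and one-third down within the crop:
x = 50.12 + 1 × 3960.75/3 ≈ 1370; y = 0.00 + 1 × 5281.00/3 ≈ 1760.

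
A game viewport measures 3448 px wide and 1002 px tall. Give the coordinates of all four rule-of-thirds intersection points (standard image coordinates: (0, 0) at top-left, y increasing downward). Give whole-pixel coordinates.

One third of 3448 is 1149.33; one third of 1002 is 334.
Vertical third lines at x = 1149 and x = 2299; horizontal third lines at y = 334 and y = 668.

(1149, 334), (2299, 334), (1149, 668), (2299, 668)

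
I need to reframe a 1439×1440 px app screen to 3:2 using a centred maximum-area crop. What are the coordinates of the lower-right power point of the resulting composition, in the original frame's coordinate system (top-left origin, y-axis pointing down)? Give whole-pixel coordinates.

(959, 880)

1439/1440 < 3/2, so the 3:2 crop keeps the full width 1439 and trims height to 1439 × 2/3 = 959.33 px.
Top offset = (1440 − 959.33)/2 = 240.33 px; left offset = 0.
Lower-right is two-thirds across and two-thirds down within the crop:
x = 0.00 + 2 × 1439.00/3 ≈ 959; y = 240.33 + 2 × 959.33/3 ≈ 880.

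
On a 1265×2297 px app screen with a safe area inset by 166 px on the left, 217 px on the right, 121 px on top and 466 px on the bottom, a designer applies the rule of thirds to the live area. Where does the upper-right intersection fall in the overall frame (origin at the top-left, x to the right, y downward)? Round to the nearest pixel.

x = 754 px, y = 691 px

Content width = 1265 − 166 − 217 = 882 px; content height = 2297 − 121 − 466 = 1710 px.
Upper-right is two-thirds across and one-third down within the live area.
x = 166 + 2 × 882/3 = 166 + 588.00 ≈ 754
y = 121 + 1 × 1710/3 = 121 + 570.00 ≈ 691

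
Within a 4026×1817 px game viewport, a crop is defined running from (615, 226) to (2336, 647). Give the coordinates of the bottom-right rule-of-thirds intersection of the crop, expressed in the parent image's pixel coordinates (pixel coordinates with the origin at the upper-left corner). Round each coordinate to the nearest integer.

(1762, 507)

Crop width = 2336 − 615 = 1721 px; one third is 573.67 px.
Crop height = 647 − 226 = 421 px; one third is 140.33 px.
The bottom-right point is two-thirds across and two-thirds down within the crop:
x = 615 + 2 × 573.67 ≈ 1762; y = 226 + 2 × 140.33 ≈ 507.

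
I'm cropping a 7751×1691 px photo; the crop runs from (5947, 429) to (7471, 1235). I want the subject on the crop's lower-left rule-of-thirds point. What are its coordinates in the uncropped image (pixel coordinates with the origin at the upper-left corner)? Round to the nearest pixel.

Crop width = 7471 − 5947 = 1524 px; one third is 508.00 px.
Crop height = 1235 − 429 = 806 px; one third is 268.67 px.
The lower-left point is one-third across and two-thirds down within the crop:
x = 5947 + 1 × 508.00 ≈ 6455; y = 429 + 2 × 268.67 ≈ 966.

(6455, 966)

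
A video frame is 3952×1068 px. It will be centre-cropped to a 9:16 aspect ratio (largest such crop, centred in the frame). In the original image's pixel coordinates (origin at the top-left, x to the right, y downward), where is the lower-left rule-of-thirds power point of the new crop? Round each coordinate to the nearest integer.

x = 1876 px, y = 712 px

3952/1068 > 9/16, so the 9:16 crop keeps the full height 1068 and trims width to 1068 × 9/16 = 600.75 px.
Left offset = (3952 − 600.75)/2 = 1675.62 px; top offset = 0.
Lower-left is one-third across and two-thirds down within the crop:
x = 1675.62 + 1 × 600.75/3 ≈ 1876; y = 0.00 + 2 × 1068.00/3 ≈ 712.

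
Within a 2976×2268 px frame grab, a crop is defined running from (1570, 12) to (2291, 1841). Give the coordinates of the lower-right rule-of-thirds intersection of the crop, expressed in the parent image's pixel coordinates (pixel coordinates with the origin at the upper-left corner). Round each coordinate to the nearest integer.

Crop width = 2291 − 1570 = 721 px; one third is 240.33 px.
Crop height = 1841 − 12 = 1829 px; one third is 609.67 px.
The lower-right point is two-thirds across and two-thirds down within the crop:
x = 1570 + 2 × 240.33 ≈ 2051; y = 12 + 2 × 609.67 ≈ 1231.

x = 2051 px, y = 1231 px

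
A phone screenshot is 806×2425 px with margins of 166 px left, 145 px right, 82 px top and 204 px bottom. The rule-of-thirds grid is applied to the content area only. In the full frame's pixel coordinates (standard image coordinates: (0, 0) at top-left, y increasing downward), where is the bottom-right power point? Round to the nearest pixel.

Content width = 806 − 166 − 145 = 495 px; content height = 2425 − 82 − 204 = 2139 px.
Bottom-right is two-thirds across and two-thirds down within the content area.
x = 166 + 2 × 495/3 = 166 + 330.00 ≈ 496
y = 82 + 2 × 2139/3 = 82 + 1426.00 ≈ 1508

(496, 1508)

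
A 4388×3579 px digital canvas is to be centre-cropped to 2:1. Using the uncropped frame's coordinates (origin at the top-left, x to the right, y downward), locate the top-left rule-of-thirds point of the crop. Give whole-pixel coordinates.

4388/3579 < 2/1, so the 2:1 crop keeps the full width 4388 and trims height to 4388 × 1/2 = 2194.00 px.
Top offset = (3579 − 2194.00)/2 = 692.50 px; left offset = 0.
Top-left is one-third across and one-third down within the crop:
x = 0.00 + 1 × 4388.00/3 ≈ 1463; y = 692.50 + 1 × 2194.00/3 ≈ 1424.

x = 1463 px, y = 1424 px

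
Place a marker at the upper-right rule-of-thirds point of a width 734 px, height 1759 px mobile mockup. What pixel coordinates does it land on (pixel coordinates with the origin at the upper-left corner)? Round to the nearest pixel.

The upper-right point sits two-thirds of the way across and one-third of the way down.
x = 2 × 734/3 ≈ 489; y = 1 × 1759/3 ≈ 586.

(489, 586)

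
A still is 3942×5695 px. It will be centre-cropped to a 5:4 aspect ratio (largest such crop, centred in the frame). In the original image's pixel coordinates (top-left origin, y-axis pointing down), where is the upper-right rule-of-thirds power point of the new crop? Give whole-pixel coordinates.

3942/5695 < 5/4, so the 5:4 crop keeps the full width 3942 and trims height to 3942 × 4/5 = 3153.60 px.
Top offset = (5695 − 3153.60)/2 = 1270.70 px; left offset = 0.
Upper-right is two-thirds across and one-third down within the crop:
x = 0.00 + 2 × 3942.00/3 ≈ 2628; y = 1270.70 + 1 × 3153.60/3 ≈ 2322.

x = 2628 px, y = 2322 px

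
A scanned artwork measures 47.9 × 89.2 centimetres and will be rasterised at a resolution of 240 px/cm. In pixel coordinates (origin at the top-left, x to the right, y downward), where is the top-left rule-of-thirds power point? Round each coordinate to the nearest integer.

In pixels the canvas is 47.9 × 240 = 11496 wide and 89.2 × 240 = 21408 tall.
The top-left point is one-third across and one-third down:
x = 1 × 11496/3 ≈ 3832; y = 1 × 21408/3 ≈ 7136.

(3832, 7136)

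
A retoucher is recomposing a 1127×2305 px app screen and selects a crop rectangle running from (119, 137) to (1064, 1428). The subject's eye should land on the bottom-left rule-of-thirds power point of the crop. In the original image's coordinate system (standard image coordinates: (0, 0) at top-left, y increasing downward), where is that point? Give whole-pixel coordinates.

Crop width = 1064 − 119 = 945 px; one third is 315.00 px.
Crop height = 1428 − 137 = 1291 px; one third is 430.33 px.
The bottom-left point is one-third across and two-thirds down within the crop:
x = 119 + 1 × 315.00 ≈ 434; y = 137 + 2 × 430.33 ≈ 998.

x = 434 px, y = 998 px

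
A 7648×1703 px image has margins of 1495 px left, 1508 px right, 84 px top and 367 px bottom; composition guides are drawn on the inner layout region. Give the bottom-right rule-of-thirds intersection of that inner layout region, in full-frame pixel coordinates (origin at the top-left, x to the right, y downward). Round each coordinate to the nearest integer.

(4592, 919)

Content width = 7648 − 1495 − 1508 = 4645 px; content height = 1703 − 84 − 367 = 1252 px.
Bottom-right is two-thirds across and two-thirds down within the inner layout region.
x = 1495 + 2 × 4645/3 = 1495 + 3096.67 ≈ 4592
y = 84 + 2 × 1252/3 = 84 + 834.67 ≈ 919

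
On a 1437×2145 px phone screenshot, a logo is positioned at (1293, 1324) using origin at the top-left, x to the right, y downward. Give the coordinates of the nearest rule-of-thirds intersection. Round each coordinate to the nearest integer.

(958, 1430)

Third lines: x ∈ {479, 958}, y ∈ {715, 1430}.
1293 is closer to x = 958; 1324 is closer to y = 1430.
So the nearest intersection is the lower-right power point.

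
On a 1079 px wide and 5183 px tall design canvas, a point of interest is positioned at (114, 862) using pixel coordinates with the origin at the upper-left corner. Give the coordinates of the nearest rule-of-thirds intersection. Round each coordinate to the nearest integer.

x = 360 px, y = 1728 px

Third lines: x ∈ {360, 719}, y ∈ {1728, 3455}.
114 is closer to x = 360; 862 is closer to y = 1728.
So the nearest intersection is the upper-left power point.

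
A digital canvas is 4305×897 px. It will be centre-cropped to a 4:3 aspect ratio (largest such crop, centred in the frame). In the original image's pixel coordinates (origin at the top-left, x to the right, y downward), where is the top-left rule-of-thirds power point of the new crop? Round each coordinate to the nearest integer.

x = 1953 px, y = 299 px

4305/897 > 4/3, so the 4:3 crop keeps the full height 897 and trims width to 897 × 4/3 = 1196.00 px.
Left offset = (4305 − 1196.00)/2 = 1554.50 px; top offset = 0.
Top-left is one-third across and one-third down within the crop:
x = 1554.50 + 1 × 1196.00/3 ≈ 1953; y = 0.00 + 1 × 897.00/3 ≈ 299.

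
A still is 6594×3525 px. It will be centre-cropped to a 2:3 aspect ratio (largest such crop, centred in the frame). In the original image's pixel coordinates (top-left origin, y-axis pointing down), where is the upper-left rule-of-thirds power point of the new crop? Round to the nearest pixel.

6594/3525 > 2/3, so the 2:3 crop keeps the full height 3525 and trims width to 3525 × 2/3 = 2350.00 px.
Left offset = (6594 − 2350.00)/2 = 2122.00 px; top offset = 0.
Upper-left is one-third across and one-third down within the crop:
x = 2122.00 + 1 × 2350.00/3 ≈ 2905; y = 0.00 + 1 × 3525.00/3 ≈ 1175.

x = 2905 px, y = 1175 px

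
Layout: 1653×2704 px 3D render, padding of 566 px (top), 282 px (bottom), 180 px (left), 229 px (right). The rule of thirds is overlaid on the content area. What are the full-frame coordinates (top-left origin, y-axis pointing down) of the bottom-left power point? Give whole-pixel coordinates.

(595, 1803)

Content width = 1653 − 180 − 229 = 1244 px; content height = 2704 − 566 − 282 = 1856 px.
Bottom-left is one-third across and two-thirds down within the content area.
x = 180 + 1 × 1244/3 = 180 + 414.67 ≈ 595
y = 566 + 2 × 1856/3 = 566 + 1237.33 ≈ 1803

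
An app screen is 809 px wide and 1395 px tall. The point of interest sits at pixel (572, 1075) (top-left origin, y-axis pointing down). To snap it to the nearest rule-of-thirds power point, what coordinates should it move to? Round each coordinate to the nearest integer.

Third lines: x ∈ {270, 539}, y ∈ {465, 930}.
572 is closer to x = 539; 1075 is closer to y = 930.
So the nearest intersection is the lower-right power point.

(539, 930)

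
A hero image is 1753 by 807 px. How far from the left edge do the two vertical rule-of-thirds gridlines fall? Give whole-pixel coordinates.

x = 584 px and x = 1169 px

1753 / 3 = 584.33, so the vertical lines sit at one and two thirds of 1753.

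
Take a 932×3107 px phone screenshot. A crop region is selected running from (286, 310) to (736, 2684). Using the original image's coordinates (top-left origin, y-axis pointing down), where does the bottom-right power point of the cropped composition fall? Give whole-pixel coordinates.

(586, 1893)

Crop width = 736 − 286 = 450 px; one third is 150.00 px.
Crop height = 2684 − 310 = 2374 px; one third is 791.33 px.
The bottom-right point is two-thirds across and two-thirds down within the crop:
x = 286 + 2 × 150.00 ≈ 586; y = 310 + 2 × 791.33 ≈ 1893.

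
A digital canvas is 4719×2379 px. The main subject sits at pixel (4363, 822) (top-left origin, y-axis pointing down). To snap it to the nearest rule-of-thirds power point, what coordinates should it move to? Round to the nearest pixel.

Third lines: x ∈ {1573, 3146}, y ∈ {793, 1586}.
4363 is closer to x = 3146; 822 is closer to y = 793.
So the nearest intersection is the upper-right power point.

x = 3146 px, y = 793 px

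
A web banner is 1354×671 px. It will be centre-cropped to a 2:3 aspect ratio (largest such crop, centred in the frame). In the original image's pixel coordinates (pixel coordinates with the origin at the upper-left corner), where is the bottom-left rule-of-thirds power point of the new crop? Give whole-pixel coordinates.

x = 602 px, y = 447 px

1354/671 > 2/3, so the 2:3 crop keeps the full height 671 and trims width to 671 × 2/3 = 447.33 px.
Left offset = (1354 − 447.33)/2 = 453.33 px; top offset = 0.
Bottom-left is one-third across and two-thirds down within the crop:
x = 453.33 + 1 × 447.33/3 ≈ 602; y = 0.00 + 2 × 671.00/3 ≈ 447.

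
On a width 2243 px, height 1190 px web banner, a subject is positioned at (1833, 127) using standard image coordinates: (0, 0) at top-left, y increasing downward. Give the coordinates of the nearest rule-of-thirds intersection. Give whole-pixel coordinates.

(1495, 397)

Third lines: x ∈ {748, 1495}, y ∈ {397, 793}.
1833 is closer to x = 1495; 127 is closer to y = 397.
So the nearest intersection is the upper-right power point.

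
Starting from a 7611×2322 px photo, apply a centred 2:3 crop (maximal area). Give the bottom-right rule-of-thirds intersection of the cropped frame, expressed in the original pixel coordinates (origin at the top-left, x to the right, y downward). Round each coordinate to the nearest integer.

7611/2322 > 2/3, so the 2:3 crop keeps the full height 2322 and trims width to 2322 × 2/3 = 1548.00 px.
Left offset = (7611 − 1548.00)/2 = 3031.50 px; top offset = 0.
Bottom-right is two-thirds across and two-thirds down within the crop:
x = 3031.50 + 2 × 1548.00/3 ≈ 4064; y = 0.00 + 2 × 2322.00/3 ≈ 1548.

(4064, 1548)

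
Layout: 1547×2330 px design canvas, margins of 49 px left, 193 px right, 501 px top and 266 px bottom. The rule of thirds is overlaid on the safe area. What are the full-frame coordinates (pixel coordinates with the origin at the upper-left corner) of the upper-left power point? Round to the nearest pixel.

x = 484 px, y = 1022 px

Content width = 1547 − 49 − 193 = 1305 px; content height = 2330 − 501 − 266 = 1563 px.
Upper-left is one-third across and one-third down within the safe area.
x = 49 + 1 × 1305/3 = 49 + 435.00 ≈ 484
y = 501 + 1 × 1563/3 = 501 + 521.00 ≈ 1022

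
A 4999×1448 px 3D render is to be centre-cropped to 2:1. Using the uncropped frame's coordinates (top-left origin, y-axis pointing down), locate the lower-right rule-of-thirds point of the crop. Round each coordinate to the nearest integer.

4999/1448 > 2/1, so the 2:1 crop keeps the full height 1448 and trims width to 1448 × 2/1 = 2896.00 px.
Left offset = (4999 − 2896.00)/2 = 1051.50 px; top offset = 0.
Lower-right is two-thirds across and two-thirds down within the crop:
x = 1051.50 + 2 × 2896.00/3 ≈ 2982; y = 0.00 + 2 × 1448.00/3 ≈ 965.

x = 2982 px, y = 965 px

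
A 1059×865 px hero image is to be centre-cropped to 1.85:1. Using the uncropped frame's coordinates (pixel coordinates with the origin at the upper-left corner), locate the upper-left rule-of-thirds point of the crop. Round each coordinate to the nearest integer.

1059/865 < 1.85/1, so the 1.85:1 crop keeps the full width 1059 and trims height to 1059 × 1/1.85 = 572.43 px.
Top offset = (865 − 572.43)/2 = 146.28 px; left offset = 0.
Upper-left is one-third across and one-third down within the crop:
x = 0.00 + 1 × 1059.00/3 ≈ 353; y = 146.28 + 1 × 572.43/3 ≈ 337.

(353, 337)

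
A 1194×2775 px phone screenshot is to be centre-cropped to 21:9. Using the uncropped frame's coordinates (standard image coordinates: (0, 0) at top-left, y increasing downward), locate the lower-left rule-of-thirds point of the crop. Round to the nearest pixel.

1194/2775 < 21/9, so the 21:9 crop keeps the full width 1194 and trims height to 1194 × 9/21 = 511.71 px.
Top offset = (2775 − 511.71)/2 = 1131.64 px; left offset = 0.
Lower-left is one-third across and two-thirds down within the crop:
x = 0.00 + 1 × 1194.00/3 ≈ 398; y = 1131.64 + 2 × 511.71/3 ≈ 1473.

x = 398 px, y = 1473 px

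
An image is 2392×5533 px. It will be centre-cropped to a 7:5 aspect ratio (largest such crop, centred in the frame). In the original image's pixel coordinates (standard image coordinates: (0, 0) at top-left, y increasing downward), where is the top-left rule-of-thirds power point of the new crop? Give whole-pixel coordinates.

2392/5533 < 7/5, so the 7:5 crop keeps the full width 2392 and trims height to 2392 × 5/7 = 1708.57 px.
Top offset = (5533 − 1708.57)/2 = 1912.21 px; left offset = 0.
Top-left is one-third across and one-third down within the crop:
x = 0.00 + 1 × 2392.00/3 ≈ 797; y = 1912.21 + 1 × 1708.57/3 ≈ 2482.

x = 797 px, y = 2482 px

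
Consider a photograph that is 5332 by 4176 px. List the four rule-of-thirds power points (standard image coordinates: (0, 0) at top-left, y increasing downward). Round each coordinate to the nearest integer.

(1777, 1392), (3555, 1392), (1777, 2784), (3555, 2784)

One third of 5332 is 1777.33; one third of 4176 is 1392.
Vertical third lines at x = 1777 and x = 3555; horizontal third lines at y = 1392 and y = 2784.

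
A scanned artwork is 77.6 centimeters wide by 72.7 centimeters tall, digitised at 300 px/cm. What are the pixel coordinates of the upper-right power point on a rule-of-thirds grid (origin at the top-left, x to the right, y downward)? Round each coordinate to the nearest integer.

(15520, 7270)

In pixels the canvas is 77.6 × 300 = 23280 wide and 72.7 × 300 = 21810 tall.
The upper-right point is two-thirds across and one-third down:
x = 2 × 23280/3 ≈ 15520; y = 1 × 21810/3 ≈ 7270.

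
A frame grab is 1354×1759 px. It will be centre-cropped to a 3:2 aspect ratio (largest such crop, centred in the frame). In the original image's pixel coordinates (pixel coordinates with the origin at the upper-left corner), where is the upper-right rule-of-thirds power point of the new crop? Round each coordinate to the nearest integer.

(903, 729)

1354/1759 < 3/2, so the 3:2 crop keeps the full width 1354 and trims height to 1354 × 2/3 = 902.67 px.
Top offset = (1759 − 902.67)/2 = 428.17 px; left offset = 0.
Upper-right is two-thirds across and one-third down within the crop:
x = 0.00 + 2 × 1354.00/3 ≈ 903; y = 428.17 + 1 × 902.67/3 ≈ 729.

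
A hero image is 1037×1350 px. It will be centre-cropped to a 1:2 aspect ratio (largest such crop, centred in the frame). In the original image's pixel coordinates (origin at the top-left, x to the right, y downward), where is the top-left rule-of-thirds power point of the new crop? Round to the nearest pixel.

1037/1350 > 1/2, so the 1:2 crop keeps the full height 1350 and trims width to 1350 × 1/2 = 675.00 px.
Left offset = (1037 − 675.00)/2 = 181.00 px; top offset = 0.
Top-left is one-third across and one-third down within the crop:
x = 181.00 + 1 × 675.00/3 ≈ 406; y = 0.00 + 1 × 1350.00/3 ≈ 450.

x = 406 px, y = 450 px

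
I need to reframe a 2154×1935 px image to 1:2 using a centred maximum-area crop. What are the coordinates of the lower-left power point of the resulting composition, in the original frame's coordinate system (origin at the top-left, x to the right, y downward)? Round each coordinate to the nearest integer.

(916, 1290)

2154/1935 > 1/2, so the 1:2 crop keeps the full height 1935 and trims width to 1935 × 1/2 = 967.50 px.
Left offset = (2154 − 967.50)/2 = 593.25 px; top offset = 0.
Lower-left is one-third across and two-thirds down within the crop:
x = 593.25 + 1 × 967.50/3 ≈ 916; y = 0.00 + 2 × 1935.00/3 ≈ 1290.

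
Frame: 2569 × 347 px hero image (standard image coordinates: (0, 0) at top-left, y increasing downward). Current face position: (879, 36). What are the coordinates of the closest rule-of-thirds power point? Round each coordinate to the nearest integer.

x = 856 px, y = 116 px

Third lines: x ∈ {856, 1713}, y ∈ {116, 231}.
879 is closer to x = 856; 36 is closer to y = 116.
So the nearest intersection is the upper-left power point.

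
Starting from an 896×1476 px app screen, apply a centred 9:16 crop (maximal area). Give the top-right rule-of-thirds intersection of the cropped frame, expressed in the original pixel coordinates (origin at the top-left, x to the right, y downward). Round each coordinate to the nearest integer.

896/1476 > 9/16, so the 9:16 crop keeps the full height 1476 and trims width to 1476 × 9/16 = 830.25 px.
Left offset = (896 − 830.25)/2 = 32.88 px; top offset = 0.
Top-right is two-thirds across and one-third down within the crop:
x = 32.88 + 2 × 830.25/3 ≈ 586; y = 0.00 + 1 × 1476.00/3 ≈ 492.

x = 586 px, y = 492 px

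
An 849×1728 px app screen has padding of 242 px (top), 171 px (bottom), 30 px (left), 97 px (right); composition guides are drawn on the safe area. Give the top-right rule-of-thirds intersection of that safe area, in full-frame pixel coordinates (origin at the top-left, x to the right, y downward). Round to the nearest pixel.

Content width = 849 − 30 − 97 = 722 px; content height = 1728 − 242 − 171 = 1315 px.
Top-right is two-thirds across and one-third down within the safe area.
x = 30 + 2 × 722/3 = 30 + 481.33 ≈ 511
y = 242 + 1 × 1315/3 = 242 + 438.33 ≈ 680

x = 511 px, y = 680 px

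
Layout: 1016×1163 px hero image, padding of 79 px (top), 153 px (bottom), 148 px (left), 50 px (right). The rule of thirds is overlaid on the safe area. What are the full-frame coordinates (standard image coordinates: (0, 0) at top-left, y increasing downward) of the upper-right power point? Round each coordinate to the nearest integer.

(693, 389)

Content width = 1016 − 148 − 50 = 818 px; content height = 1163 − 79 − 153 = 931 px.
Upper-right is two-thirds across and one-third down within the safe area.
x = 148 + 2 × 818/3 = 148 + 545.33 ≈ 693
y = 79 + 1 × 931/3 = 79 + 310.33 ≈ 389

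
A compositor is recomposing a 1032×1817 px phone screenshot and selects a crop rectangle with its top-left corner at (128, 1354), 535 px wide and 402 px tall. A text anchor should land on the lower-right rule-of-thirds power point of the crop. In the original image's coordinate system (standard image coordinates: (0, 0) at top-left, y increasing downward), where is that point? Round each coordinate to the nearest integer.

One third of the crop width 535 is 178.33 px.
One third of the crop height 402 is 134.00 px.
The lower-right point is two-thirds across and two-thirds down within the crop:
x = 128 + 2 × 178.33 ≈ 485; y = 1354 + 2 × 134.00 ≈ 1622.

x = 485 px, y = 1622 px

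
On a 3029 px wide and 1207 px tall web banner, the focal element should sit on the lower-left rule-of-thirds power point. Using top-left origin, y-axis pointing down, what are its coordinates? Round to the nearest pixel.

(1010, 805)

The lower-left point sits one-third of the way across and two-thirds of the way down.
x = 1 × 3029/3 ≈ 1010; y = 2 × 1207/3 ≈ 805.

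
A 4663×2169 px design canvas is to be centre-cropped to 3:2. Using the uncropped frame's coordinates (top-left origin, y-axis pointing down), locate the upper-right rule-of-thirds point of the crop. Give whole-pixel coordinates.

4663/2169 > 3/2, so the 3:2 crop keeps the full height 2169 and trims width to 2169 × 3/2 = 3253.50 px.
Left offset = (4663 − 3253.50)/2 = 704.75 px; top offset = 0.
Upper-right is two-thirds across and one-third down within the crop:
x = 704.75 + 2 × 3253.50/3 ≈ 2874; y = 0.00 + 1 × 2169.00/3 ≈ 723.

(2874, 723)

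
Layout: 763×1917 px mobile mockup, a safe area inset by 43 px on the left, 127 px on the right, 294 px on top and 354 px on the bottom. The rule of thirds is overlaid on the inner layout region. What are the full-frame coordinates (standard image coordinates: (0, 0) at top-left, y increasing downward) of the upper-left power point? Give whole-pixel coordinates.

Content width = 763 − 43 − 127 = 593 px; content height = 1917 − 294 − 354 = 1269 px.
Upper-left is one-third across and one-third down within the inner layout region.
x = 43 + 1 × 593/3 = 43 + 197.67 ≈ 241
y = 294 + 1 × 1269/3 = 294 + 423.00 ≈ 717

x = 241 px, y = 717 px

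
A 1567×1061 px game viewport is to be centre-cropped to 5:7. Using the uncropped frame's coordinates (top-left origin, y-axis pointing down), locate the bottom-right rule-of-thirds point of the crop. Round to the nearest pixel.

1567/1061 > 5/7, so the 5:7 crop keeps the full height 1061 and trims width to 1061 × 5/7 = 757.86 px.
Left offset = (1567 − 757.86)/2 = 404.57 px; top offset = 0.
Bottom-right is two-thirds across and two-thirds down within the crop:
x = 404.57 + 2 × 757.86/3 ≈ 910; y = 0.00 + 2 × 1061.00/3 ≈ 707.

(910, 707)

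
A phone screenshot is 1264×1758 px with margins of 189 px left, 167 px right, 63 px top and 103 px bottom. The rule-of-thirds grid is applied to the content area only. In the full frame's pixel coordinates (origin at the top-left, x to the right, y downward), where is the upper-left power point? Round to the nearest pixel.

x = 492 px, y = 594 px

Content width = 1264 − 189 − 167 = 908 px; content height = 1758 − 63 − 103 = 1592 px.
Upper-left is one-third across and one-third down within the content area.
x = 189 + 1 × 908/3 = 189 + 302.67 ≈ 492
y = 63 + 1 × 1592/3 = 63 + 530.67 ≈ 594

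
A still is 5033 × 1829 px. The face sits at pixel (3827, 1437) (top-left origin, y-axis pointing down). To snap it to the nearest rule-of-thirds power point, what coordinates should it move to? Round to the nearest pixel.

Third lines: x ∈ {1678, 3355}, y ∈ {610, 1219}.
3827 is closer to x = 3355; 1437 is closer to y = 1219.
So the nearest intersection is the lower-right power point.

(3355, 1219)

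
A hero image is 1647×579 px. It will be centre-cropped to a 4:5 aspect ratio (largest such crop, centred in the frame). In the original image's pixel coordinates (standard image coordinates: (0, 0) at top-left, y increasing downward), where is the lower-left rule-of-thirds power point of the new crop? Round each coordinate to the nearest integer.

x = 746 px, y = 386 px

1647/579 > 4/5, so the 4:5 crop keeps the full height 579 and trims width to 579 × 4/5 = 463.20 px.
Left offset = (1647 − 463.20)/2 = 591.90 px; top offset = 0.
Lower-left is one-third across and two-thirds down within the crop:
x = 591.90 + 1 × 463.20/3 ≈ 746; y = 0.00 + 2 × 579.00/3 ≈ 386.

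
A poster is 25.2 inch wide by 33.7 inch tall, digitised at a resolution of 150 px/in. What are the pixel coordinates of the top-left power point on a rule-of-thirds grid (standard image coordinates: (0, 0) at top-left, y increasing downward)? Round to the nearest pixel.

(1260, 1685)

In pixels the canvas is 25.2 × 150 = 3780 wide and 33.7 × 150 = 5055 tall.
The top-left point is one-third across and one-third down:
x = 1 × 3780/3 ≈ 1260; y = 1 × 5055/3 ≈ 1685.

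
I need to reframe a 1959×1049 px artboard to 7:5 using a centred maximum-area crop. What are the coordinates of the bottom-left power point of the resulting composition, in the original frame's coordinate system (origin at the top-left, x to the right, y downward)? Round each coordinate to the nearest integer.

(735, 699)

1959/1049 > 7/5, so the 7:5 crop keeps the full height 1049 and trims width to 1049 × 7/5 = 1468.60 px.
Left offset = (1959 − 1468.60)/2 = 245.20 px; top offset = 0.
Bottom-left is one-third across and two-thirds down within the crop:
x = 245.20 + 1 × 1468.60/3 ≈ 735; y = 0.00 + 2 × 1049.00/3 ≈ 699.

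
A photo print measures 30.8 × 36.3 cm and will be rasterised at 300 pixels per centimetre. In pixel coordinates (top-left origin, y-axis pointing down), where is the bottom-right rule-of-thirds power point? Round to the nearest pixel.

x = 6160 px, y = 7260 px

In pixels the canvas is 30.8 × 300 = 9240 wide and 36.3 × 300 = 10890 tall.
The bottom-right point is two-thirds across and two-thirds down:
x = 2 × 9240/3 ≈ 6160; y = 2 × 10890/3 ≈ 7260.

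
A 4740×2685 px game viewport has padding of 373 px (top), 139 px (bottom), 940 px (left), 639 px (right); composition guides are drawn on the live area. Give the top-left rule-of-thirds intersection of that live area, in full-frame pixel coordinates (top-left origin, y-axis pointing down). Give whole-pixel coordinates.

Content width = 4740 − 940 − 639 = 3161 px; content height = 2685 − 373 − 139 = 2173 px.
Top-left is one-third across and one-third down within the live area.
x = 940 + 1 × 3161/3 = 940 + 1053.67 ≈ 1994
y = 373 + 1 × 2173/3 = 373 + 724.33 ≈ 1097

(1994, 1097)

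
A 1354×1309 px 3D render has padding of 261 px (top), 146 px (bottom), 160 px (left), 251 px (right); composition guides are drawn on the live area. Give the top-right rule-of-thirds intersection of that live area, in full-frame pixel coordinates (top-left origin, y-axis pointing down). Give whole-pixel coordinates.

Content width = 1354 − 160 − 251 = 943 px; content height = 1309 − 261 − 146 = 902 px.
Top-right is two-thirds across and one-third down within the live area.
x = 160 + 2 × 943/3 = 160 + 628.67 ≈ 789
y = 261 + 1 × 902/3 = 261 + 300.67 ≈ 562

x = 789 px, y = 562 px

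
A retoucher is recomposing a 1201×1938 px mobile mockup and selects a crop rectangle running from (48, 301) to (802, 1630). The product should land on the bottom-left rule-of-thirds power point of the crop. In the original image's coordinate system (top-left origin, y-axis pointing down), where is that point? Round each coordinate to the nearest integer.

Crop width = 802 − 48 = 754 px; one third is 251.33 px.
Crop height = 1630 − 301 = 1329 px; one third is 443.00 px.
The bottom-left point is one-third across and two-thirds down within the crop:
x = 48 + 1 × 251.33 ≈ 299; y = 301 + 2 × 443.00 ≈ 1187.

(299, 1187)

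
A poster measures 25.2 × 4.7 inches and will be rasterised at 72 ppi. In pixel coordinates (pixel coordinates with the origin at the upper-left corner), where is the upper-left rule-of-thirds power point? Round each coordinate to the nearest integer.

In pixels the canvas is 25.2 × 72 = 1814.4 wide and 4.7 × 72 = 338.4 tall.
The upper-left point is one-third across and one-third down:
x = 1 × 1814.4/3 ≈ 605; y = 1 × 338.4/3 ≈ 113.

x = 605 px, y = 113 px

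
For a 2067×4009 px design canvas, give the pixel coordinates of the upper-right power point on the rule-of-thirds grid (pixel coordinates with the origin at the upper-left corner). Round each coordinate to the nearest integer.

The upper-right point sits two-thirds of the way across and one-third of the way down.
x = 2 × 2067/3 ≈ 1378; y = 1 × 4009/3 ≈ 1336.

x = 1378 px, y = 1336 px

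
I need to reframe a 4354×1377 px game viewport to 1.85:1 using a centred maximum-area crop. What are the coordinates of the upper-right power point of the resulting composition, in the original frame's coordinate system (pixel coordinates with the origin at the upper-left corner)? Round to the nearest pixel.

4354/1377 > 1.85/1, so the 1.85:1 crop keeps the full height 1377 and trims width to 1377 × 1.85/1 = 2547.45 px.
Left offset = (4354 − 2547.45)/2 = 903.27 px; top offset = 0.
Upper-right is two-thirds across and one-third down within the crop:
x = 903.27 + 2 × 2547.45/3 ≈ 2602; y = 0.00 + 1 × 1377.00/3 ≈ 459.

(2602, 459)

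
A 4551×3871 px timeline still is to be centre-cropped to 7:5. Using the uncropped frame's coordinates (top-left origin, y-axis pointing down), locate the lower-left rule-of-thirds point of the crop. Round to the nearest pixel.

(1517, 2477)

4551/3871 < 7/5, so the 7:5 crop keeps the full width 4551 and trims height to 4551 × 5/7 = 3250.71 px.
Top offset = (3871 − 3250.71)/2 = 310.14 px; left offset = 0.
Lower-left is one-third across and two-thirds down within the crop:
x = 0.00 + 1 × 4551.00/3 ≈ 1517; y = 310.14 + 2 × 3250.71/3 ≈ 2477.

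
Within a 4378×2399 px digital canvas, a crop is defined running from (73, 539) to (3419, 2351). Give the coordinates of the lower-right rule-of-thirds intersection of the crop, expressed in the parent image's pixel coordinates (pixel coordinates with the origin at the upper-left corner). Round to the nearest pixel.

Crop width = 3419 − 73 = 3346 px; one third is 1115.33 px.
Crop height = 2351 − 539 = 1812 px; one third is 604.00 px.
The lower-right point is two-thirds across and two-thirds down within the crop:
x = 73 + 2 × 1115.33 ≈ 2304; y = 539 + 2 × 604.00 ≈ 1747.

(2304, 1747)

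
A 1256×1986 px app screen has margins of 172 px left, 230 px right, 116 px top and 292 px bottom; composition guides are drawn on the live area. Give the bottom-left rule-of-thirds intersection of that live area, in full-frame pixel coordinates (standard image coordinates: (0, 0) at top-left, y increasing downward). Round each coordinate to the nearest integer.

Content width = 1256 − 172 − 230 = 854 px; content height = 1986 − 116 − 292 = 1578 px.
Bottom-left is one-third across and two-thirds down within the live area.
x = 172 + 1 × 854/3 = 172 + 284.67 ≈ 457
y = 116 + 2 × 1578/3 = 116 + 1052.00 ≈ 1168

x = 457 px, y = 1168 px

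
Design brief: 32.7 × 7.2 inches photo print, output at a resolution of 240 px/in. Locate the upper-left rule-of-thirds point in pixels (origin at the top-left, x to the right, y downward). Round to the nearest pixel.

x = 2616 px, y = 576 px

In pixels the canvas is 32.7 × 240 = 7848 wide and 7.2 × 240 = 1728 tall.
The upper-left point is one-third across and one-third down:
x = 1 × 7848/3 ≈ 2616; y = 1 × 1728/3 ≈ 576.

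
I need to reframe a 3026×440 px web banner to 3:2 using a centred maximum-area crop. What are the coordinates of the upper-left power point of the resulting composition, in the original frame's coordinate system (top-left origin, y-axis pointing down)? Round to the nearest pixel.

3026/440 > 3/2, so the 3:2 crop keeps the full height 440 and trims width to 440 × 3/2 = 660.00 px.
Left offset = (3026 − 660.00)/2 = 1183.00 px; top offset = 0.
Upper-left is one-third across and one-third down within the crop:
x = 1183.00 + 1 × 660.00/3 ≈ 1403; y = 0.00 + 1 × 440.00/3 ≈ 147.

x = 1403 px, y = 147 px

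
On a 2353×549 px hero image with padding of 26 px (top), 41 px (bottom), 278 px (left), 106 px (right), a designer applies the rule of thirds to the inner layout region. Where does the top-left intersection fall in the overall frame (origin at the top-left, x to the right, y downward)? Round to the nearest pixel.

x = 934 px, y = 187 px

Content width = 2353 − 278 − 106 = 1969 px; content height = 549 − 26 − 41 = 482 px.
Top-left is one-third across and one-third down within the inner layout region.
x = 278 + 1 × 1969/3 = 278 + 656.33 ≈ 934
y = 26 + 1 × 482/3 = 26 + 160.67 ≈ 187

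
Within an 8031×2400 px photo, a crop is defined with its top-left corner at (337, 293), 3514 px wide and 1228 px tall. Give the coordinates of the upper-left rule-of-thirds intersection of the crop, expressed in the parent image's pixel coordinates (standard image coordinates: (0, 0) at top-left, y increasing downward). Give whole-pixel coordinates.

(1508, 702)

One third of the crop width 3514 is 1171.33 px.
One third of the crop height 1228 is 409.33 px.
The upper-left point is one-third across and one-third down within the crop:
x = 337 + 1 × 1171.33 ≈ 1508; y = 293 + 1 × 409.33 ≈ 702.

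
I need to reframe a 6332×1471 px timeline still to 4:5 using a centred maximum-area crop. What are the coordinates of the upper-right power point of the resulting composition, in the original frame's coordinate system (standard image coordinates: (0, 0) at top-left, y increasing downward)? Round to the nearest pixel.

6332/1471 > 4/5, so the 4:5 crop keeps the full height 1471 and trims width to 1471 × 4/5 = 1176.80 px.
Left offset = (6332 − 1176.80)/2 = 2577.60 px; top offset = 0.
Upper-right is two-thirds across and one-third down within the crop:
x = 2577.60 + 2 × 1176.80/3 ≈ 3362; y = 0.00 + 1 × 1471.00/3 ≈ 490.

x = 3362 px, y = 490 px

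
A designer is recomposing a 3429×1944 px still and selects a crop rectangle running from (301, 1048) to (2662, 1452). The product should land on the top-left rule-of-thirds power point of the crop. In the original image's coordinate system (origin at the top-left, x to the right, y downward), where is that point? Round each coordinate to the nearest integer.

Crop width = 2662 − 301 = 2361 px; one third is 787.00 px.
Crop height = 1452 − 1048 = 404 px; one third is 134.67 px.
The top-left point is one-third across and one-third down within the crop:
x = 301 + 1 × 787.00 ≈ 1088; y = 1048 + 1 × 134.67 ≈ 1183.

(1088, 1183)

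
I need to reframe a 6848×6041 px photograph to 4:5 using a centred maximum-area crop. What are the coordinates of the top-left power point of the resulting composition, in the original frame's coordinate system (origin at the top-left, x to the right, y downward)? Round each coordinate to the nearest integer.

6848/6041 > 4/5, so the 4:5 crop keeps the full height 6041 and trims width to 6041 × 4/5 = 4832.80 px.
Left offset = (6848 − 4832.80)/2 = 1007.60 px; top offset = 0.
Top-left is one-third across and one-third down within the crop:
x = 1007.60 + 1 × 4832.80/3 ≈ 2619; y = 0.00 + 1 × 6041.00/3 ≈ 2014.

x = 2619 px, y = 2014 px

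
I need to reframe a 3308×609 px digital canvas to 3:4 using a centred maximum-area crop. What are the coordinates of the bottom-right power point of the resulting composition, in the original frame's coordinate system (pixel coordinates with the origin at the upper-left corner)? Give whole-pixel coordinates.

(1730, 406)

3308/609 > 3/4, so the 3:4 crop keeps the full height 609 and trims width to 609 × 3/4 = 456.75 px.
Left offset = (3308 − 456.75)/2 = 1425.62 px; top offset = 0.
Bottom-right is two-thirds across and two-thirds down within the crop:
x = 1425.62 + 2 × 456.75/3 ≈ 1730; y = 0.00 + 2 × 609.00/3 ≈ 406.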